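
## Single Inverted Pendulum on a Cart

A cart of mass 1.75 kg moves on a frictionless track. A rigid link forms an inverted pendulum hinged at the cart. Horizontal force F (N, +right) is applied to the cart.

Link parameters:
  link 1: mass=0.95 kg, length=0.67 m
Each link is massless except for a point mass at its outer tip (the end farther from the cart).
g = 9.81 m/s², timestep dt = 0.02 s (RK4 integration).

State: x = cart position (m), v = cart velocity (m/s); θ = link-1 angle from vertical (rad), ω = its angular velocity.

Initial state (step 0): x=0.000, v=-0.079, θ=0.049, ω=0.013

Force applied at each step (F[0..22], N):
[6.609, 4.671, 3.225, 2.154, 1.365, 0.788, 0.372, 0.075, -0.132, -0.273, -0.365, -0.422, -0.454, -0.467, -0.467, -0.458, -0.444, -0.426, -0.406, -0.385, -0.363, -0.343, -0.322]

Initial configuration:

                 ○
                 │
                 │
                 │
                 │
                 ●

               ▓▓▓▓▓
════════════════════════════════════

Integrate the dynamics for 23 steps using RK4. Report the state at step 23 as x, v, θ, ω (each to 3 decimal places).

apply F[0]=+6.609 → step 1: x=-0.001, v=-0.009, θ=0.048, ω=-0.077
apply F[1]=+4.671 → step 2: x=-0.001, v=0.040, θ=0.046, ω=-0.136
apply F[2]=+3.225 → step 3: x=0.001, v=0.072, θ=0.043, ω=-0.170
apply F[3]=+2.154 → step 4: x=0.002, v=0.092, θ=0.040, ω=-0.188
apply F[4]=+1.365 → step 5: x=0.004, v=0.103, θ=0.036, ω=-0.195
apply F[5]=+0.788 → step 6: x=0.006, v=0.109, θ=0.032, ω=-0.193
apply F[6]=+0.372 → step 7: x=0.008, v=0.110, θ=0.028, ω=-0.185
apply F[7]=+0.075 → step 8: x=0.011, v=0.108, θ=0.025, ω=-0.175
apply F[8]=-0.132 → step 9: x=0.013, v=0.104, θ=0.021, ω=-0.162
apply F[9]=-0.273 → step 10: x=0.015, v=0.099, θ=0.018, ω=-0.149
apply F[10]=-0.365 → step 11: x=0.017, v=0.093, θ=0.015, ω=-0.135
apply F[11]=-0.422 → step 12: x=0.018, v=0.087, θ=0.013, ω=-0.122
apply F[12]=-0.454 → step 13: x=0.020, v=0.080, θ=0.010, ω=-0.109
apply F[13]=-0.467 → step 14: x=0.022, v=0.074, θ=0.008, ω=-0.097
apply F[14]=-0.467 → step 15: x=0.023, v=0.068, θ=0.006, ω=-0.085
apply F[15]=-0.458 → step 16: x=0.024, v=0.062, θ=0.005, ω=-0.075
apply F[16]=-0.444 → step 17: x=0.026, v=0.056, θ=0.003, ω=-0.066
apply F[17]=-0.426 → step 18: x=0.027, v=0.051, θ=0.002, ω=-0.057
apply F[18]=-0.406 → step 19: x=0.028, v=0.046, θ=0.001, ω=-0.049
apply F[19]=-0.385 → step 20: x=0.029, v=0.042, θ=0.000, ω=-0.042
apply F[20]=-0.363 → step 21: x=0.029, v=0.038, θ=-0.001, ω=-0.036
apply F[21]=-0.343 → step 22: x=0.030, v=0.034, θ=-0.001, ω=-0.031
apply F[22]=-0.322 → step 23: x=0.031, v=0.030, θ=-0.002, ω=-0.026

Answer: x=0.031, v=0.030, θ=-0.002, ω=-0.026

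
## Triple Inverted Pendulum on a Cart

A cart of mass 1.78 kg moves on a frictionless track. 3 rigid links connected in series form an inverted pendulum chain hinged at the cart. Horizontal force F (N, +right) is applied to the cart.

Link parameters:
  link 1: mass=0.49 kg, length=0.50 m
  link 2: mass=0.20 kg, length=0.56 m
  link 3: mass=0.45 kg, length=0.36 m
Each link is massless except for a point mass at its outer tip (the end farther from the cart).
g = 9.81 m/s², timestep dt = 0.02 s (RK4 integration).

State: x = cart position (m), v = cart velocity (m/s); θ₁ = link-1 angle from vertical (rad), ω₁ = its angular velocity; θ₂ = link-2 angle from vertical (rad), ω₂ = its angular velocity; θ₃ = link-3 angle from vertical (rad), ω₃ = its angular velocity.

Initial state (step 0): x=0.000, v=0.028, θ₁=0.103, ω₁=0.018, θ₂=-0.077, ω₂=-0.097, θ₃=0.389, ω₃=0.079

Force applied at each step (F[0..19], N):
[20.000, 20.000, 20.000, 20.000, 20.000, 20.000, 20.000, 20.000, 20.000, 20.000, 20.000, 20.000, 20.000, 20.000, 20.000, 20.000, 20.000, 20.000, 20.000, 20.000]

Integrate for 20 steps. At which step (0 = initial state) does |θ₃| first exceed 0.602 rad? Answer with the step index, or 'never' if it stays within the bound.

apply F[0]=+20.000 → step 1: x=0.003, v=0.241, θ₁=0.100, ω₁=-0.300, θ₂=-0.083, ω₂=-0.453, θ₃=0.396, ω₃=0.654
apply F[1]=+20.000 → step 2: x=0.010, v=0.456, θ₁=0.091, ω₁=-0.626, θ₂=-0.095, ω₂=-0.793, θ₃=0.415, ω₃=1.210
apply F[2]=+20.000 → step 3: x=0.021, v=0.673, θ₁=0.075, ω₁=-0.969, θ₂=-0.114, ω₂=-1.100, θ₃=0.444, ω₃=1.728
apply F[3]=+20.000 → step 4: x=0.037, v=0.892, θ₁=0.052, ω₁=-1.335, θ₂=-0.139, ω₂=-1.357, θ₃=0.484, ω₃=2.188
apply F[4]=+20.000 → step 5: x=0.057, v=1.114, θ₁=0.021, ω₁=-1.729, θ₂=-0.168, ω₂=-1.553, θ₃=0.532, ω₃=2.571
apply F[5]=+20.000 → step 6: x=0.081, v=1.338, θ₁=-0.017, ω₁=-2.153, θ₂=-0.200, ω₂=-1.678, θ₃=0.586, ω₃=2.864
apply F[6]=+20.000 → step 7: x=0.110, v=1.565, θ₁=-0.065, ω₁=-2.608, θ₂=-0.235, ω₂=-1.731, θ₃=0.645, ω₃=3.058
apply F[7]=+20.000 → step 8: x=0.144, v=1.792, θ₁=-0.122, ω₁=-3.092, θ₂=-0.269, ω₂=-1.716, θ₃=0.708, ω₃=3.144
apply F[8]=+20.000 → step 9: x=0.182, v=2.018, θ₁=-0.189, ω₁=-3.600, θ₂=-0.303, ω₂=-1.645, θ₃=0.770, ω₃=3.113
apply F[9]=+20.000 → step 10: x=0.224, v=2.241, θ₁=-0.266, ω₁=-4.127, θ₂=-0.335, ω₂=-1.534, θ₃=0.831, ω₃=2.951
apply F[10]=+20.000 → step 11: x=0.271, v=2.455, θ₁=-0.354, ω₁=-4.658, θ₂=-0.364, ω₂=-1.412, θ₃=0.887, ω₃=2.639
apply F[11]=+20.000 → step 12: x=0.323, v=2.657, θ₁=-0.452, ω₁=-5.179, θ₂=-0.391, ω₂=-1.314, θ₃=0.936, ω₃=2.162
apply F[12]=+20.000 → step 13: x=0.378, v=2.840, θ₁=-0.561, ω₁=-5.670, θ₂=-0.417, ω₂=-1.281, θ₃=0.973, ω₃=1.513
apply F[13]=+20.000 → step 14: x=0.436, v=3.001, θ₁=-0.679, ω₁=-6.113, θ₂=-0.443, ω₂=-1.349, θ₃=0.995, ω₃=0.699
apply F[14]=+20.000 → step 15: x=0.497, v=3.136, θ₁=-0.805, ω₁=-6.499, θ₂=-0.472, ω₂=-1.540, θ₃=1.000, ω₃=-0.255
apply F[15]=+20.000 → step 16: x=0.561, v=3.246, θ₁=-0.938, ω₁=-6.822, θ₂=-0.506, ω₂=-1.858, θ₃=0.984, ω₃=-1.319
apply F[16]=+20.000 → step 17: x=0.627, v=3.331, θ₁=-1.077, ω₁=-7.088, θ₂=-0.547, ω₂=-2.283, θ₃=0.946, ω₃=-2.466
apply F[17]=+20.000 → step 18: x=0.694, v=3.393, θ₁=-1.221, ω₁=-7.302, θ₂=-0.597, ω₂=-2.784, θ₃=0.885, ω₃=-3.681
apply F[18]=+20.000 → step 19: x=0.763, v=3.437, θ₁=-1.369, ω₁=-7.469, θ₂=-0.658, ω₂=-3.317, θ₃=0.799, ω₃=-4.963
apply F[19]=+20.000 → step 20: x=0.832, v=3.466, θ₁=-1.520, ω₁=-7.590, θ₂=-0.730, ω₂=-3.830, θ₃=0.686, ω₃=-6.324
|θ₃| = 0.645 > 0.602 first at step 7.

Answer: 7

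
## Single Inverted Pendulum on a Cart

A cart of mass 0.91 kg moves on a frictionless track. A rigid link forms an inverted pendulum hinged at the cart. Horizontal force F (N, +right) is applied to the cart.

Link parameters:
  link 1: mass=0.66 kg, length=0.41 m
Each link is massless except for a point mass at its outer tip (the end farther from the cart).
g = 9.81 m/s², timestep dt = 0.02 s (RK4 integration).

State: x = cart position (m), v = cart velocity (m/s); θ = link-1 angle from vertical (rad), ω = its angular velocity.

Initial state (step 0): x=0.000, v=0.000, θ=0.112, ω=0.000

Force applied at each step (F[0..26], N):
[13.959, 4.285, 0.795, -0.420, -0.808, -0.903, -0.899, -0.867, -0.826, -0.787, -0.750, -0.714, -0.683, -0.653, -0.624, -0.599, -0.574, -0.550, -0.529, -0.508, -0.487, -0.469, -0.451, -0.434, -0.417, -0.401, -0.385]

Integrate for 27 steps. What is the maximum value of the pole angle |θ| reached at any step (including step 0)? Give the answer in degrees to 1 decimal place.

Answer: 6.4°

Derivation:
apply F[0]=+13.959 → step 1: x=0.003, v=0.289, θ=0.106, ω=-0.648
apply F[1]=+4.285 → step 2: x=0.009, v=0.369, θ=0.091, ω=-0.795
apply F[2]=+0.795 → step 3: x=0.017, v=0.375, θ=0.076, ω=-0.770
apply F[3]=-0.420 → step 4: x=0.024, v=0.356, θ=0.061, ω=-0.692
apply F[4]=-0.808 → step 5: x=0.031, v=0.331, θ=0.048, ω=-0.604
apply F[5]=-0.903 → step 6: x=0.037, v=0.305, θ=0.037, ω=-0.521
apply F[6]=-0.899 → step 7: x=0.043, v=0.281, θ=0.027, ω=-0.447
apply F[7]=-0.867 → step 8: x=0.049, v=0.259, θ=0.019, ω=-0.382
apply F[8]=-0.826 → step 9: x=0.054, v=0.238, θ=0.012, ω=-0.325
apply F[9]=-0.787 → step 10: x=0.058, v=0.220, θ=0.006, ω=-0.276
apply F[10]=-0.750 → step 11: x=0.062, v=0.203, θ=0.001, ω=-0.233
apply F[11]=-0.714 → step 12: x=0.066, v=0.187, θ=-0.004, ω=-0.196
apply F[12]=-0.683 → step 13: x=0.070, v=0.173, θ=-0.007, ω=-0.164
apply F[13]=-0.653 → step 14: x=0.073, v=0.160, θ=-0.010, ω=-0.136
apply F[14]=-0.624 → step 15: x=0.076, v=0.148, θ=-0.013, ω=-0.112
apply F[15]=-0.599 → step 16: x=0.079, v=0.137, θ=-0.015, ω=-0.091
apply F[16]=-0.574 → step 17: x=0.082, v=0.126, θ=-0.016, ω=-0.074
apply F[17]=-0.550 → step 18: x=0.084, v=0.117, θ=-0.018, ω=-0.058
apply F[18]=-0.529 → step 19: x=0.087, v=0.108, θ=-0.019, ω=-0.045
apply F[19]=-0.508 → step 20: x=0.089, v=0.099, θ=-0.020, ω=-0.033
apply F[20]=-0.487 → step 21: x=0.091, v=0.091, θ=-0.020, ω=-0.024
apply F[21]=-0.469 → step 22: x=0.092, v=0.084, θ=-0.020, ω=-0.015
apply F[22]=-0.451 → step 23: x=0.094, v=0.077, θ=-0.021, ω=-0.008
apply F[23]=-0.434 → step 24: x=0.095, v=0.070, θ=-0.021, ω=-0.002
apply F[24]=-0.417 → step 25: x=0.097, v=0.064, θ=-0.021, ω=0.003
apply F[25]=-0.401 → step 26: x=0.098, v=0.058, θ=-0.021, ω=0.008
apply F[26]=-0.385 → step 27: x=0.099, v=0.053, θ=-0.020, ω=0.011
Max |angle| over trajectory = 0.112 rad = 6.4°.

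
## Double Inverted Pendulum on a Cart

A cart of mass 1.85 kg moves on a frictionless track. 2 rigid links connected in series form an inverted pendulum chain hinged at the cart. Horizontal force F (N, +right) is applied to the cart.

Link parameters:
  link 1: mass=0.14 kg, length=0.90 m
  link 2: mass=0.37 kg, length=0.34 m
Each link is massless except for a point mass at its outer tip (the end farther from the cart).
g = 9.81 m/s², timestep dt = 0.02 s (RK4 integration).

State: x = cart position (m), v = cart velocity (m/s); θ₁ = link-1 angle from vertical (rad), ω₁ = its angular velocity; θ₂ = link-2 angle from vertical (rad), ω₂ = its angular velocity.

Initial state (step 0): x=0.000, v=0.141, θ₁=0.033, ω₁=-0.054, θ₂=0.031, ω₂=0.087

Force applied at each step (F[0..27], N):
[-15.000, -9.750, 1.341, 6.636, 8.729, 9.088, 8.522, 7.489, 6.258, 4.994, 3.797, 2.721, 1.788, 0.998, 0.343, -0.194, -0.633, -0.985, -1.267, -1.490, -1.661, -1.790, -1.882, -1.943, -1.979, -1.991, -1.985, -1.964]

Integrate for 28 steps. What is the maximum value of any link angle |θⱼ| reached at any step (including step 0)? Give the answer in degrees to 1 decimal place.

Answer: 3.0°

Derivation:
apply F[0]=-15.000 → step 1: x=0.001, v=-0.023, θ₁=0.034, ω₁=0.136, θ₂=0.033, ω₂=0.084
apply F[1]=-9.750 → step 2: x=-0.000, v=-0.130, θ₁=0.038, ω₁=0.264, θ₂=0.034, ω₂=0.080
apply F[2]=+1.341 → step 3: x=-0.003, v=-0.118, θ₁=0.043, ω₁=0.262, θ₂=0.036, ω₂=0.069
apply F[3]=+6.636 → step 4: x=-0.004, v=-0.049, θ₁=0.048, ω₁=0.200, θ₂=0.037, ω₂=0.050
apply F[4]=+8.729 → step 5: x=-0.005, v=0.043, θ₁=0.051, ω₁=0.116, θ₂=0.038, ω₂=0.025
apply F[5]=+9.088 → step 6: x=-0.003, v=0.138, θ₁=0.052, ω₁=0.030, θ₂=0.038, ω₂=-0.005
apply F[6]=+8.522 → step 7: x=0.001, v=0.228, θ₁=0.052, ω₁=-0.049, θ₂=0.038, ω₂=-0.036
apply F[7]=+7.489 → step 8: x=0.006, v=0.306, θ₁=0.050, ω₁=-0.116, θ₂=0.037, ω₂=-0.066
apply F[8]=+6.258 → step 9: x=0.013, v=0.371, θ₁=0.048, ω₁=-0.170, θ₂=0.035, ω₂=-0.095
apply F[9]=+4.994 → step 10: x=0.021, v=0.422, θ₁=0.044, ω₁=-0.210, θ₂=0.033, ω₂=-0.120
apply F[10]=+3.797 → step 11: x=0.030, v=0.461, θ₁=0.039, ω₁=-0.238, θ₂=0.030, ω₂=-0.141
apply F[11]=+2.721 → step 12: x=0.039, v=0.488, θ₁=0.034, ω₁=-0.256, θ₂=0.027, ω₂=-0.158
apply F[12]=+1.788 → step 13: x=0.049, v=0.506, θ₁=0.029, ω₁=-0.265, θ₂=0.024, ω₂=-0.171
apply F[13]=+0.998 → step 14: x=0.059, v=0.515, θ₁=0.024, ω₁=-0.267, θ₂=0.020, ω₂=-0.180
apply F[14]=+0.343 → step 15: x=0.070, v=0.518, θ₁=0.019, ω₁=-0.264, θ₂=0.017, ω₂=-0.186
apply F[15]=-0.194 → step 16: x=0.080, v=0.515, θ₁=0.013, ω₁=-0.257, θ₂=0.013, ω₂=-0.188
apply F[16]=-0.633 → step 17: x=0.090, v=0.508, θ₁=0.008, ω₁=-0.246, θ₂=0.009, ω₂=-0.187
apply F[17]=-0.985 → step 18: x=0.100, v=0.497, θ₁=0.004, ω₁=-0.234, θ₂=0.006, ω₂=-0.184
apply F[18]=-1.267 → step 19: x=0.110, v=0.483, θ₁=-0.001, ω₁=-0.219, θ₂=0.002, ω₂=-0.179
apply F[19]=-1.490 → step 20: x=0.120, v=0.467, θ₁=-0.005, ω₁=-0.204, θ₂=-0.002, ω₂=-0.172
apply F[20]=-1.661 → step 21: x=0.129, v=0.449, θ₁=-0.009, ω₁=-0.189, θ₂=-0.005, ω₂=-0.164
apply F[21]=-1.790 → step 22: x=0.138, v=0.431, θ₁=-0.013, ω₁=-0.173, θ₂=-0.008, ω₂=-0.155
apply F[22]=-1.882 → step 23: x=0.146, v=0.411, θ₁=-0.016, ω₁=-0.157, θ₂=-0.011, ω₂=-0.145
apply F[23]=-1.943 → step 24: x=0.154, v=0.391, θ₁=-0.019, ω₁=-0.141, θ₂=-0.014, ω₂=-0.135
apply F[24]=-1.979 → step 25: x=0.162, v=0.371, θ₁=-0.022, ω₁=-0.126, θ₂=-0.017, ω₂=-0.124
apply F[25]=-1.991 → step 26: x=0.169, v=0.350, θ₁=-0.024, ω₁=-0.112, θ₂=-0.019, ω₂=-0.113
apply F[26]=-1.985 → step 27: x=0.176, v=0.330, θ₁=-0.026, ω₁=-0.098, θ₂=-0.021, ω₂=-0.102
apply F[27]=-1.964 → step 28: x=0.182, v=0.311, θ₁=-0.028, ω₁=-0.085, θ₂=-0.023, ω₂=-0.091
Max |angle| over trajectory = 0.052 rad = 3.0°.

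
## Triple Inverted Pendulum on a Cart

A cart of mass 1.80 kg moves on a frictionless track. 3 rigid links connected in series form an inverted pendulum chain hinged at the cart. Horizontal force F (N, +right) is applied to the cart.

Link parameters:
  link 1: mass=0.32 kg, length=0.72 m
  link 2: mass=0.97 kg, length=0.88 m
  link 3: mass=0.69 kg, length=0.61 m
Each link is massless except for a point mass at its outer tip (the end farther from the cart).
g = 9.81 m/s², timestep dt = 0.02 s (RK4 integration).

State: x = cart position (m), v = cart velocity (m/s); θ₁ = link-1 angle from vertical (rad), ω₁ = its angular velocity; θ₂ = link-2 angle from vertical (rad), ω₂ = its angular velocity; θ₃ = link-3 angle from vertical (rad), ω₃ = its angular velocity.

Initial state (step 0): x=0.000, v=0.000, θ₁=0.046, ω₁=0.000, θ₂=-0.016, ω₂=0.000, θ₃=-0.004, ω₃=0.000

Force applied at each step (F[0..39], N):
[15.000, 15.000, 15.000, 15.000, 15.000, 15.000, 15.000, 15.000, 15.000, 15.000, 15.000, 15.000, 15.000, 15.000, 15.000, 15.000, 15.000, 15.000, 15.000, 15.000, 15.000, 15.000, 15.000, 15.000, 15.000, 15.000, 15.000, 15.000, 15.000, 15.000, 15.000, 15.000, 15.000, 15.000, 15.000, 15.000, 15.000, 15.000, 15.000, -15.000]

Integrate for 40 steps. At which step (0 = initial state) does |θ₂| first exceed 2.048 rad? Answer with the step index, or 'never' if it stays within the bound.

Answer: never

Derivation:
apply F[0]=+15.000 → step 1: x=0.002, v=0.157, θ₁=0.045, ω₁=-0.116, θ₂=-0.017, ω₂=-0.089, θ₃=-0.004, ω₃=0.007
apply F[1]=+15.000 → step 2: x=0.006, v=0.314, θ₁=0.041, ω₁=-0.235, θ₂=-0.020, ω₂=-0.176, θ₃=-0.004, ω₃=0.015
apply F[2]=+15.000 → step 3: x=0.014, v=0.472, θ₁=0.035, ω₁=-0.360, θ₂=-0.024, ω₂=-0.262, θ₃=-0.003, ω₃=0.025
apply F[3]=+15.000 → step 4: x=0.025, v=0.632, θ₁=0.027, ω₁=-0.492, θ₂=-0.030, ω₂=-0.345, θ₃=-0.003, ω₃=0.038
apply F[4]=+15.000 → step 5: x=0.039, v=0.794, θ₁=0.016, ω₁=-0.637, θ₂=-0.038, ω₂=-0.423, θ₃=-0.002, ω₃=0.054
apply F[5]=+15.000 → step 6: x=0.057, v=0.959, θ₁=0.001, ω₁=-0.796, θ₂=-0.047, ω₂=-0.496, θ₃=-0.001, ω₃=0.075
apply F[6]=+15.000 → step 7: x=0.078, v=1.127, θ₁=-0.016, ω₁=-0.974, θ₂=-0.057, ω₂=-0.559, θ₃=0.001, ω₃=0.101
apply F[7]=+15.000 → step 8: x=0.102, v=1.299, θ₁=-0.038, ω₁=-1.176, θ₂=-0.069, ω₂=-0.611, θ₃=0.004, ω₃=0.132
apply F[8]=+15.000 → step 9: x=0.130, v=1.474, θ₁=-0.064, ω₁=-1.405, θ₂=-0.082, ω₂=-0.649, θ₃=0.007, ω₃=0.167
apply F[9]=+15.000 → step 10: x=0.161, v=1.653, θ₁=-0.094, ω₁=-1.663, θ₂=-0.095, ω₂=-0.669, θ₃=0.010, ω₃=0.204
apply F[10]=+15.000 → step 11: x=0.196, v=1.834, θ₁=-0.130, ω₁=-1.952, θ₂=-0.108, ω₂=-0.672, θ₃=0.015, ω₃=0.242
apply F[11]=+15.000 → step 12: x=0.234, v=2.016, θ₁=-0.172, ω₁=-2.266, θ₂=-0.122, ω₂=-0.659, θ₃=0.020, ω₃=0.276
apply F[12]=+15.000 → step 13: x=0.277, v=2.196, θ₁=-0.221, ω₁=-2.594, θ₂=-0.135, ω₂=-0.636, θ₃=0.026, ω₃=0.302
apply F[13]=+15.000 → step 14: x=0.322, v=2.371, θ₁=-0.276, ω₁=-2.917, θ₂=-0.147, ω₂=-0.619, θ₃=0.032, ω₃=0.315
apply F[14]=+15.000 → step 15: x=0.371, v=2.536, θ₁=-0.338, ω₁=-3.212, θ₂=-0.160, ω₂=-0.623, θ₃=0.038, ω₃=0.313
apply F[15]=+15.000 → step 16: x=0.424, v=2.690, θ₁=-0.404, ω₁=-3.462, θ₂=-0.172, ω₂=-0.664, θ₃=0.044, ω₃=0.294
apply F[16]=+15.000 → step 17: x=0.479, v=2.832, θ₁=-0.476, ω₁=-3.658, θ₂=-0.186, ω₂=-0.751, θ₃=0.050, ω₃=0.261
apply F[17]=+15.000 → step 18: x=0.537, v=2.962, θ₁=-0.550, ω₁=-3.803, θ₂=-0.203, ω₂=-0.886, θ₃=0.055, ω₃=0.216
apply F[18]=+15.000 → step 19: x=0.597, v=3.083, θ₁=-0.627, ω₁=-3.902, θ₂=-0.222, ω₂=-1.066, θ₃=0.058, ω₃=0.162
apply F[19]=+15.000 → step 20: x=0.660, v=3.195, θ₁=-0.706, ω₁=-3.964, θ₂=-0.246, ω₂=-1.285, θ₃=0.061, ω₃=0.101
apply F[20]=+15.000 → step 21: x=0.725, v=3.300, θ₁=-0.786, ω₁=-3.993, θ₂=-0.274, ω₂=-1.539, θ₃=0.062, ω₃=0.032
apply F[21]=+15.000 → step 22: x=0.792, v=3.398, θ₁=-0.866, ω₁=-3.991, θ₂=-0.307, ω₂=-1.822, θ₃=0.062, ω₃=-0.046
apply F[22]=+15.000 → step 23: x=0.861, v=3.490, θ₁=-0.945, ω₁=-3.960, θ₂=-0.347, ω₂=-2.132, θ₃=0.061, ω₃=-0.133
apply F[23]=+15.000 → step 24: x=0.932, v=3.575, θ₁=-1.024, ω₁=-3.896, θ₂=-0.393, ω₂=-2.466, θ₃=0.057, ω₃=-0.233
apply F[24]=+15.000 → step 25: x=1.004, v=3.654, θ₁=-1.101, ω₁=-3.796, θ₂=-0.446, ω₂=-2.819, θ₃=0.051, ω₃=-0.349
apply F[25]=+15.000 → step 26: x=1.078, v=3.727, θ₁=-1.175, ω₁=-3.656, θ₂=-0.506, ω₂=-3.191, θ₃=0.043, ω₃=-0.485
apply F[26]=+15.000 → step 27: x=1.153, v=3.793, θ₁=-1.247, ω₁=-3.469, θ₂=-0.573, ω₂=-3.580, θ₃=0.032, ω₃=-0.646
apply F[27]=+15.000 → step 28: x=1.229, v=3.851, θ₁=-1.314, ω₁=-3.229, θ₂=-0.649, ω₂=-3.982, θ₃=0.017, ω₃=-0.841
apply F[28]=+15.000 → step 29: x=1.307, v=3.900, θ₁=-1.376, ω₁=-2.932, θ₂=-0.733, ω₂=-4.399, θ₃=-0.002, ω₃=-1.079
apply F[29]=+15.000 → step 30: x=1.385, v=3.935, θ₁=-1.431, ω₁=-2.572, θ₂=-0.825, ω₂=-4.829, θ₃=-0.027, ω₃=-1.372
apply F[30]=+15.000 → step 31: x=1.464, v=3.953, θ₁=-1.478, ω₁=-2.148, θ₂=-0.926, ω₂=-5.272, θ₃=-0.058, ω₃=-1.740
apply F[31]=+15.000 → step 32: x=1.543, v=3.946, θ₁=-1.516, ω₁=-1.669, θ₂=-1.036, ω₂=-5.724, θ₃=-0.097, ω₃=-2.205
apply F[32]=+15.000 → step 33: x=1.622, v=3.902, θ₁=-1.544, ω₁=-1.158, θ₂=-1.155, ω₂=-6.165, θ₃=-0.147, ω₃=-2.802
apply F[33]=+15.000 → step 34: x=1.699, v=3.809, θ₁=-1.563, ω₁=-0.684, θ₂=-1.282, ω₂=-6.548, θ₃=-0.210, ω₃=-3.565
apply F[34]=+15.000 → step 35: x=1.774, v=3.662, θ₁=-1.573, ω₁=-0.369, θ₂=-1.416, ω₂=-6.775, θ₃=-0.291, ω₃=-4.506
apply F[35]=+15.000 → step 36: x=1.845, v=3.479, θ₁=-1.580, ω₁=-0.368, θ₂=-1.551, ω₂=-6.720, θ₃=-0.391, ω₃=-5.568
apply F[36]=+15.000 → step 37: x=1.913, v=3.301, θ₁=-1.590, ω₁=-0.739, θ₂=-1.682, ω₂=-6.331, θ₃=-0.513, ω₃=-6.621
apply F[37]=+15.000 → step 38: x=1.978, v=3.157, θ₁=-1.611, ω₁=-1.390, θ₂=-1.803, ω₂=-5.675, θ₃=-0.655, ω₃=-7.556
apply F[38]=+15.000 → step 39: x=2.040, v=3.050, θ₁=-1.647, ω₁=-2.185, θ₂=-1.908, ω₂=-4.849, θ₃=-0.815, ω₃=-8.353
apply F[39]=-15.000 → step 40: x=2.098, v=2.751, θ₁=-1.697, ω₁=-2.876, θ₂=-1.999, ω₂=-4.175, θ₃=-0.986, ω₃=-8.812
max |θ₂| = 1.999 ≤ 2.048 over all 41 states.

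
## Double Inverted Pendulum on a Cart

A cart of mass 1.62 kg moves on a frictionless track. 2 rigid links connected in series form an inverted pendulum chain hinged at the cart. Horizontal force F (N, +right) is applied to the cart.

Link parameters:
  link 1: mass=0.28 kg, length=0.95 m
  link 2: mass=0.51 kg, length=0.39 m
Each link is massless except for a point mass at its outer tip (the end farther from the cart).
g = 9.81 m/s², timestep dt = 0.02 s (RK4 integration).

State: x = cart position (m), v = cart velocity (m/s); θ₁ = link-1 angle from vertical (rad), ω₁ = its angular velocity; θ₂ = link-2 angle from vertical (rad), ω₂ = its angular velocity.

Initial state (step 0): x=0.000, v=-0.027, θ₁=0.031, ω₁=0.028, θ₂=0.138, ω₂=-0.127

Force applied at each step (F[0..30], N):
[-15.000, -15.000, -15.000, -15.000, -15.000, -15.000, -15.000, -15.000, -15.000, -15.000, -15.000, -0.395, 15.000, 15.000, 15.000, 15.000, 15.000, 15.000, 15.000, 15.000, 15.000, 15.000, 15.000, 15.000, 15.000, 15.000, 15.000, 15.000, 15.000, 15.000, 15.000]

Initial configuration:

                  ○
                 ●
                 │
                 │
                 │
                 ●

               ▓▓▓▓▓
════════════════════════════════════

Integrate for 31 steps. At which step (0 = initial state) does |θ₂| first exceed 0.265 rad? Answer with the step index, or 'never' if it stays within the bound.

Answer: 13

Derivation:
apply F[0]=-15.000 → step 1: x=-0.002, v=-0.215, θ₁=0.033, ω₁=0.195, θ₂=0.137, ω₂=0.015
apply F[1]=-15.000 → step 2: x=-0.009, v=-0.403, θ₁=0.039, ω₁=0.365, θ₂=0.139, ω₂=0.150
apply F[2]=-15.000 → step 3: x=-0.019, v=-0.592, θ₁=0.048, ω₁=0.539, θ₂=0.143, ω₂=0.277
apply F[3]=-15.000 → step 4: x=-0.032, v=-0.782, θ₁=0.060, ω₁=0.719, θ₂=0.150, ω₂=0.394
apply F[4]=-15.000 → step 5: x=-0.050, v=-0.973, θ₁=0.077, ω₁=0.906, θ₂=0.158, ω₂=0.497
apply F[5]=-15.000 → step 6: x=-0.071, v=-1.165, θ₁=0.097, ω₁=1.102, θ₂=0.169, ω₂=0.584
apply F[6]=-15.000 → step 7: x=-0.096, v=-1.357, θ₁=0.121, ω₁=1.308, θ₂=0.182, ω₂=0.654
apply F[7]=-15.000 → step 8: x=-0.126, v=-1.551, θ₁=0.149, ω₁=1.524, θ₂=0.195, ω₂=0.704
apply F[8]=-15.000 → step 9: x=-0.158, v=-1.745, θ₁=0.182, ω₁=1.752, θ₂=0.210, ω₂=0.733
apply F[9]=-15.000 → step 10: x=-0.195, v=-1.938, θ₁=0.219, ω₁=1.990, θ₂=0.225, ω₂=0.744
apply F[10]=-15.000 → step 11: x=-0.236, v=-2.130, θ₁=0.262, ω₁=2.235, θ₂=0.239, ω₂=0.741
apply F[11]=-0.395 → step 12: x=-0.279, v=-2.146, θ₁=0.307, ω₁=2.315, θ₂=0.254, ω₂=0.719
apply F[12]=+15.000 → step 13: x=-0.320, v=-1.982, θ₁=0.352, ω₁=2.237, θ₂=0.268, ω₂=0.651
apply F[13]=+15.000 → step 14: x=-0.358, v=-1.823, θ₁=0.397, ω₁=2.184, θ₂=0.280, ω₂=0.546
apply F[14]=+15.000 → step 15: x=-0.393, v=-1.667, θ₁=0.440, ω₁=2.155, θ₂=0.289, ω₂=0.404
apply F[15]=+15.000 → step 16: x=-0.425, v=-1.514, θ₁=0.483, ω₁=2.149, θ₂=0.296, ω₂=0.225
apply F[16]=+15.000 → step 17: x=-0.454, v=-1.363, θ₁=0.526, ω₁=2.166, θ₂=0.298, ω₂=0.009
apply F[17]=+15.000 → step 18: x=-0.479, v=-1.213, θ₁=0.570, ω₁=2.203, θ₂=0.296, ω₂=-0.241
apply F[18]=+15.000 → step 19: x=-0.502, v=-1.063, θ₁=0.614, ω₁=2.258, θ₂=0.288, ω₂=-0.519
apply F[19]=+15.000 → step 20: x=-0.522, v=-0.913, θ₁=0.660, ω₁=2.327, θ₂=0.275, ω₂=-0.818
apply F[20]=+15.000 → step 21: x=-0.539, v=-0.760, θ₁=0.707, ω₁=2.406, θ₂=0.256, ω₂=-1.129
apply F[21]=+15.000 → step 22: x=-0.552, v=-0.605, θ₁=0.756, ω₁=2.491, θ₂=0.230, ω₂=-1.440
apply F[22]=+15.000 → step 23: x=-0.563, v=-0.446, θ₁=0.807, ω₁=2.578, θ₂=0.198, ω₂=-1.740
apply F[23]=+15.000 → step 24: x=-0.570, v=-0.284, θ₁=0.860, ω₁=2.664, θ₂=0.160, ω₂=-2.022
apply F[24]=+15.000 → step 25: x=-0.574, v=-0.119, θ₁=0.914, ω₁=2.747, θ₂=0.117, ω₂=-2.278
apply F[25]=+15.000 → step 26: x=-0.575, v=0.050, θ₁=0.969, ω₁=2.826, θ₂=0.069, ω₂=-2.506
apply F[26]=+15.000 → step 27: x=-0.572, v=0.221, θ₁=1.027, ω₁=2.903, θ₂=0.017, ω₂=-2.705
apply F[27]=+15.000 → step 28: x=-0.566, v=0.395, θ₁=1.086, ω₁=2.979, θ₂=-0.039, ω₂=-2.876
apply F[28]=+15.000 → step 29: x=-0.556, v=0.571, θ₁=1.146, ω₁=3.054, θ₂=-0.098, ω₂=-3.019
apply F[29]=+15.000 → step 30: x=-0.543, v=0.748, θ₁=1.208, ω₁=3.133, θ₂=-0.159, ω₂=-3.135
apply F[30]=+15.000 → step 31: x=-0.526, v=0.928, θ₁=1.271, ω₁=3.217, θ₂=-0.223, ω₂=-3.225
|θ₂| = 0.268 > 0.265 first at step 13.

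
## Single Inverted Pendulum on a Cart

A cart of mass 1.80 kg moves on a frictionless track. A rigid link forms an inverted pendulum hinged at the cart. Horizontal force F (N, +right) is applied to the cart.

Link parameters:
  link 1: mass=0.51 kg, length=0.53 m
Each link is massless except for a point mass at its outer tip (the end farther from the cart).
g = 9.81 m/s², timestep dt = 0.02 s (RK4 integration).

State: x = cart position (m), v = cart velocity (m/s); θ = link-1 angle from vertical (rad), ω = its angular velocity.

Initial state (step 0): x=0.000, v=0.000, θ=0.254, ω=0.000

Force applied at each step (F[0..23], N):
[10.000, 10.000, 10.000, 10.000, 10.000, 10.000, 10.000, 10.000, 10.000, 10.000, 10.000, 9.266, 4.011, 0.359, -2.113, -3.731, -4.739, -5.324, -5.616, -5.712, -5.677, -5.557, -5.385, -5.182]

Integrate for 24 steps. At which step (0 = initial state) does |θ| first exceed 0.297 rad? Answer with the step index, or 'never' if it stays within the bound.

Answer: never

Derivation:
apply F[0]=+10.000 → step 1: x=0.001, v=0.096, θ=0.253, ω=-0.082
apply F[1]=+10.000 → step 2: x=0.004, v=0.192, θ=0.251, ω=-0.165
apply F[2]=+10.000 → step 3: x=0.009, v=0.288, θ=0.247, ω=-0.250
apply F[3]=+10.000 → step 4: x=0.015, v=0.385, θ=0.241, ω=-0.338
apply F[4]=+10.000 → step 5: x=0.024, v=0.482, θ=0.233, ω=-0.429
apply F[5]=+10.000 → step 6: x=0.035, v=0.579, θ=0.224, ω=-0.524
apply F[6]=+10.000 → step 7: x=0.047, v=0.678, θ=0.212, ω=-0.625
apply F[7]=+10.000 → step 8: x=0.062, v=0.777, θ=0.198, ω=-0.733
apply F[8]=+10.000 → step 9: x=0.078, v=0.877, θ=0.183, ω=-0.848
apply F[9]=+10.000 → step 10: x=0.097, v=0.978, θ=0.164, ω=-0.972
apply F[10]=+10.000 → step 11: x=0.117, v=1.080, θ=0.144, ω=-1.106
apply F[11]=+9.266 → step 12: x=0.140, v=1.176, θ=0.120, ω=-1.236
apply F[12]=+4.011 → step 13: x=0.164, v=1.215, θ=0.095, ω=-1.270
apply F[13]=+0.359 → step 14: x=0.188, v=1.215, θ=0.070, ω=-1.239
apply F[14]=-2.113 → step 15: x=0.212, v=1.189, θ=0.046, ω=-1.168
apply F[15]=-3.731 → step 16: x=0.236, v=1.145, θ=0.024, ω=-1.073
apply F[16]=-4.739 → step 17: x=0.258, v=1.092, θ=0.003, ω=-0.968
apply F[17]=-5.324 → step 18: x=0.279, v=1.033, θ=-0.015, ω=-0.859
apply F[18]=-5.616 → step 19: x=0.299, v=0.972, θ=-0.031, ω=-0.752
apply F[19]=-5.712 → step 20: x=0.318, v=0.911, θ=-0.045, ω=-0.650
apply F[20]=-5.677 → step 21: x=0.336, v=0.850, θ=-0.057, ω=-0.556
apply F[21]=-5.557 → step 22: x=0.352, v=0.792, θ=-0.067, ω=-0.469
apply F[22]=-5.385 → step 23: x=0.367, v=0.736, θ=-0.076, ω=-0.391
apply F[23]=-5.182 → step 24: x=0.382, v=0.683, θ=-0.083, ω=-0.320
max |θ| = 0.254 ≤ 0.297 over all 25 states.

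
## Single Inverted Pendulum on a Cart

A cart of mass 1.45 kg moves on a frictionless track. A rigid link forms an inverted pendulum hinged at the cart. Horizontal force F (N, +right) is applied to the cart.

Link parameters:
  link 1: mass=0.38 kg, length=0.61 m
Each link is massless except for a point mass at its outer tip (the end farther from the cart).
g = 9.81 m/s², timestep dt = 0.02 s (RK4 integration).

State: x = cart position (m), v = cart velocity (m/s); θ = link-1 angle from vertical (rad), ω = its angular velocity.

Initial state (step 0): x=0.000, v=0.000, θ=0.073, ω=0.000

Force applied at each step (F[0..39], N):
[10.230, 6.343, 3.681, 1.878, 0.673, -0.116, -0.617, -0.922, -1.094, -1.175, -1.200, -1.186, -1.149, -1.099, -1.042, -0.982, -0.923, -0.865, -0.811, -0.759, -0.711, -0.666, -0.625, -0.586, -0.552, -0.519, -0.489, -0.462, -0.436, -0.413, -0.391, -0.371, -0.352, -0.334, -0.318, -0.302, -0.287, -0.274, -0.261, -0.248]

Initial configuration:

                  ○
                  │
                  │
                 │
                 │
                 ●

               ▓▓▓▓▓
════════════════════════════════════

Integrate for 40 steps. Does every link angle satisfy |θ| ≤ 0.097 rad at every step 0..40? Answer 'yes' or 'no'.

apply F[0]=+10.230 → step 1: x=0.001, v=0.137, θ=0.071, ω=-0.201
apply F[1]=+6.343 → step 2: x=0.005, v=0.221, θ=0.066, ω=-0.316
apply F[2]=+3.681 → step 3: x=0.010, v=0.269, θ=0.059, ω=-0.374
apply F[3]=+1.878 → step 4: x=0.015, v=0.292, θ=0.051, ω=-0.394
apply F[4]=+0.673 → step 5: x=0.021, v=0.299, θ=0.043, ω=-0.390
apply F[5]=-0.116 → step 6: x=0.027, v=0.295, θ=0.036, ω=-0.371
apply F[6]=-0.617 → step 7: x=0.033, v=0.285, θ=0.029, ω=-0.344
apply F[7]=-0.922 → step 8: x=0.039, v=0.271, θ=0.022, ω=-0.313
apply F[8]=-1.094 → step 9: x=0.044, v=0.255, θ=0.016, ω=-0.281
apply F[9]=-1.175 → step 10: x=0.049, v=0.238, θ=0.011, ω=-0.249
apply F[10]=-1.200 → step 11: x=0.053, v=0.221, θ=0.006, ω=-0.218
apply F[11]=-1.186 → step 12: x=0.058, v=0.204, θ=0.002, ω=-0.190
apply F[12]=-1.149 → step 13: x=0.062, v=0.188, θ=-0.001, ω=-0.164
apply F[13]=-1.099 → step 14: x=0.065, v=0.173, θ=-0.004, ω=-0.140
apply F[14]=-1.042 → step 15: x=0.069, v=0.159, θ=-0.007, ω=-0.119
apply F[15]=-0.982 → step 16: x=0.072, v=0.146, θ=-0.009, ω=-0.100
apply F[16]=-0.923 → step 17: x=0.074, v=0.134, θ=-0.011, ω=-0.083
apply F[17]=-0.865 → step 18: x=0.077, v=0.123, θ=-0.013, ω=-0.069
apply F[18]=-0.811 → step 19: x=0.079, v=0.112, θ=-0.014, ω=-0.056
apply F[19]=-0.759 → step 20: x=0.081, v=0.102, θ=-0.015, ω=-0.044
apply F[20]=-0.711 → step 21: x=0.083, v=0.093, θ=-0.016, ω=-0.034
apply F[21]=-0.666 → step 22: x=0.085, v=0.085, θ=-0.016, ω=-0.026
apply F[22]=-0.625 → step 23: x=0.087, v=0.077, θ=-0.017, ω=-0.018
apply F[23]=-0.586 → step 24: x=0.088, v=0.070, θ=-0.017, ω=-0.012
apply F[24]=-0.552 → step 25: x=0.090, v=0.063, θ=-0.017, ω=-0.006
apply F[25]=-0.519 → step 26: x=0.091, v=0.057, θ=-0.017, ω=-0.002
apply F[26]=-0.489 → step 27: x=0.092, v=0.051, θ=-0.017, ω=0.002
apply F[27]=-0.462 → step 28: x=0.093, v=0.046, θ=-0.017, ω=0.006
apply F[28]=-0.436 → step 29: x=0.094, v=0.041, θ=-0.017, ω=0.009
apply F[29]=-0.413 → step 30: x=0.095, v=0.036, θ=-0.017, ω=0.011
apply F[30]=-0.391 → step 31: x=0.095, v=0.031, θ=-0.017, ω=0.013
apply F[31]=-0.371 → step 32: x=0.096, v=0.027, θ=-0.016, ω=0.015
apply F[32]=-0.352 → step 33: x=0.096, v=0.023, θ=-0.016, ω=0.017
apply F[33]=-0.334 → step 34: x=0.097, v=0.019, θ=-0.016, ω=0.018
apply F[34]=-0.318 → step 35: x=0.097, v=0.016, θ=-0.015, ω=0.019
apply F[35]=-0.302 → step 36: x=0.097, v=0.012, θ=-0.015, ω=0.019
apply F[36]=-0.287 → step 37: x=0.098, v=0.009, θ=-0.014, ω=0.020
apply F[37]=-0.274 → step 38: x=0.098, v=0.006, θ=-0.014, ω=0.020
apply F[38]=-0.261 → step 39: x=0.098, v=0.003, θ=-0.014, ω=0.021
apply F[39]=-0.248 → step 40: x=0.098, v=0.000, θ=-0.013, ω=0.021
Max |angle| over trajectory = 0.073 rad; bound = 0.097 → within bound.

Answer: yes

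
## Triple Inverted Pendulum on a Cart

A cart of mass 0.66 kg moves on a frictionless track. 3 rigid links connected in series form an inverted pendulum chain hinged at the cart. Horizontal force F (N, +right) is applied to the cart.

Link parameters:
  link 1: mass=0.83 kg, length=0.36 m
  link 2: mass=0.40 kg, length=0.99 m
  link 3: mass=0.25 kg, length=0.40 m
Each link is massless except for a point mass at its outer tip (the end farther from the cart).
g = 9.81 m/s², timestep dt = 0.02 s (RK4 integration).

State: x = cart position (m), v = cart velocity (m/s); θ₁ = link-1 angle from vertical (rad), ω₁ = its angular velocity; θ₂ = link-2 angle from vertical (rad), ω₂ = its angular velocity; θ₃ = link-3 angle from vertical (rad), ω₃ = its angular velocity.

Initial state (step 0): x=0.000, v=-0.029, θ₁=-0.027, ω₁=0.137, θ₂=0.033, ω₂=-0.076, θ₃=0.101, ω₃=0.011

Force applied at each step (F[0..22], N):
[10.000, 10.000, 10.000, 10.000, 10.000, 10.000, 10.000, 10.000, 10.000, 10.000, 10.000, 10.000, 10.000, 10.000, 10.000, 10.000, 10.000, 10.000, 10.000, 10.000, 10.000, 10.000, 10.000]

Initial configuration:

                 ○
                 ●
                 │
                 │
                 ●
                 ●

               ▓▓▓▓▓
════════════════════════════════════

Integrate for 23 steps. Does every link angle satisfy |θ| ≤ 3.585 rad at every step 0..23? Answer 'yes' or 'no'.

apply F[0]=+10.000 → step 1: x=0.003, v=0.286, θ₁=-0.033, ω₁=-0.777, θ₂=0.032, ω₂=-0.064, θ₃=0.102, ω₃=0.063
apply F[1]=+10.000 → step 2: x=0.011, v=0.606, θ₁=-0.058, ω₁=-1.716, θ₂=0.030, ω₂=-0.048, θ₃=0.103, ω₃=0.111
apply F[2]=+10.000 → step 3: x=0.027, v=0.932, θ₁=-0.102, ω₁=-2.692, θ₂=0.030, ω₂=-0.029, θ₃=0.106, ω₃=0.151
apply F[3]=+10.000 → step 4: x=0.049, v=1.256, θ₁=-0.166, ω₁=-3.684, θ₂=0.029, ω₂=-0.011, θ₃=0.109, ω₃=0.175
apply F[4]=+10.000 → step 5: x=0.077, v=1.561, θ₁=-0.249, ω₁=-4.624, θ₂=0.029, ω₂=-0.010, θ₃=0.113, ω₃=0.177
apply F[5]=+10.000 → step 6: x=0.111, v=1.819, θ₁=-0.350, ω₁=-5.426, θ₂=0.029, ω₂=-0.046, θ₃=0.116, ω₃=0.155
apply F[6]=+10.000 → step 7: x=0.149, v=2.016, θ₁=-0.465, ω₁=-6.046, θ₂=0.027, ω₂=-0.130, θ₃=0.119, ω₃=0.116
apply F[7]=+10.000 → step 8: x=0.191, v=2.150, θ₁=-0.591, ω₁=-6.497, θ₂=0.023, ω₂=-0.264, θ₃=0.121, ω₃=0.067
apply F[8]=+10.000 → step 9: x=0.235, v=2.229, θ₁=-0.724, ω₁=-6.831, θ₂=0.016, ω₂=-0.441, θ₃=0.122, ω₃=0.014
apply F[9]=+10.000 → step 10: x=0.280, v=2.263, θ₁=-0.864, ω₁=-7.098, θ₂=0.005, ω₂=-0.651, θ₃=0.121, ω₃=-0.039
apply F[10]=+10.000 → step 11: x=0.325, v=2.258, θ₁=-1.008, ω₁=-7.341, θ₂=-0.010, ω₂=-0.890, θ₃=0.120, ω₃=-0.093
apply F[11]=+10.000 → step 12: x=0.370, v=2.217, θ₁=-1.157, ω₁=-7.589, θ₂=-0.031, ω₂=-1.155, θ₃=0.118, ω₃=-0.147
apply F[12]=+10.000 → step 13: x=0.414, v=2.143, θ₁=-1.312, ω₁=-7.865, θ₂=-0.056, ω₂=-1.445, θ₃=0.114, ω₃=-0.201
apply F[13]=+10.000 → step 14: x=0.455, v=2.032, θ₁=-1.472, ω₁=-8.191, θ₂=-0.089, ω₂=-1.764, θ₃=0.110, ω₃=-0.256
apply F[14]=+10.000 → step 15: x=0.495, v=1.883, θ₁=-1.640, ω₁=-8.589, θ₂=-0.127, ω₂=-2.116, θ₃=0.104, ω₃=-0.312
apply F[15]=+10.000 → step 16: x=0.531, v=1.689, θ₁=-1.816, ω₁=-9.090, θ₂=-0.173, ω₂=-2.512, θ₃=0.097, ω₃=-0.369
apply F[16]=+10.000 → step 17: x=0.562, v=1.442, θ₁=-2.004, ω₁=-9.734, θ₂=-0.228, ω₂=-2.968, θ₃=0.089, ω₃=-0.423
apply F[17]=+10.000 → step 18: x=0.588, v=1.132, θ₁=-2.207, ω₁=-10.583, θ₂=-0.293, ω₂=-3.514, θ₃=0.080, ω₃=-0.461
apply F[18]=+10.000 → step 19: x=0.607, v=0.750, θ₁=-2.430, ω₁=-11.714, θ₂=-0.370, ω₂=-4.204, θ₃=0.071, ω₃=-0.452
apply F[19]=+10.000 → step 20: x=0.617, v=0.318, θ₁=-2.678, ω₁=-13.151, θ₂=-0.462, ω₂=-5.129, θ₃=0.063, ω₃=-0.305
apply F[20]=+10.000 → step 21: x=0.620, v=0.004, θ₁=-2.955, ω₁=-14.466, θ₂=-0.577, ω₂=-6.365, θ₃=0.061, ω₃=0.142
apply F[21]=+10.000 → step 22: x=0.621, v=0.208, θ₁=-3.246, ω₁=-14.222, θ₂=-0.717, ω₂=-7.608, θ₃=0.070, ω₃=0.709
apply F[22]=+10.000 → step 23: x=0.632, v=0.860, θ₁=-3.512, ω₁=-12.236, θ₂=-0.877, ω₂=-8.245, θ₃=0.083, ω₃=0.392
Max |angle| over trajectory = 3.512 rad; bound = 3.585 → within bound.

Answer: yes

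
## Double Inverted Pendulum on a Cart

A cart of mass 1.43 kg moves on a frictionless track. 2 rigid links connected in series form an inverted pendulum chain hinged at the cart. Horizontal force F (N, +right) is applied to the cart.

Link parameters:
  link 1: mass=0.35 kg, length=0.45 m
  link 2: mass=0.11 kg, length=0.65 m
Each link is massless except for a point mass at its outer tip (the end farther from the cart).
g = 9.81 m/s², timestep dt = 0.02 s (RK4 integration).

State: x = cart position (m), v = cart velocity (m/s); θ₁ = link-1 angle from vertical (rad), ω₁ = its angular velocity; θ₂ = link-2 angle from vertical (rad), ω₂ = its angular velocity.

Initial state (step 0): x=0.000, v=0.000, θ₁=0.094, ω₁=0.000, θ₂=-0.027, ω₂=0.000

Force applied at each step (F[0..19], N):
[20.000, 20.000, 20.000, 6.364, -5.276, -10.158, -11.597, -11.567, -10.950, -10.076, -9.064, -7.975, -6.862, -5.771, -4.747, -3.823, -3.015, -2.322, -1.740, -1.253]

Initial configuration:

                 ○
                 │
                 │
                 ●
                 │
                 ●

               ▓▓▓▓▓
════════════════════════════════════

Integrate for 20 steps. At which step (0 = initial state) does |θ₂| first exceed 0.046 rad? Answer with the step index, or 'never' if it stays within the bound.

apply F[0]=+20.000 → step 1: x=0.003, v=0.273, θ₁=0.089, ω₁=-0.546, θ₂=-0.028, ω₂=-0.053
apply F[1]=+20.000 → step 2: x=0.011, v=0.547, θ₁=0.072, ω₁=-1.102, θ₂=-0.029, ω₂=-0.099
apply F[2]=+20.000 → step 3: x=0.025, v=0.823, θ₁=0.044, ω₁=-1.677, θ₂=-0.031, ω₂=-0.134
apply F[3]=+6.364 → step 4: x=0.042, v=0.911, θ₁=0.009, ω₁=-1.852, θ₂=-0.034, ω₂=-0.155
apply F[4]=-5.276 → step 5: x=0.059, v=0.838, θ₁=-0.026, ω₁=-1.690, θ₂=-0.038, ω₂=-0.164
apply F[5]=-10.158 → step 6: x=0.075, v=0.698, θ₁=-0.057, ω₁=-1.399, θ₂=-0.041, ω₂=-0.163
apply F[6]=-11.597 → step 7: x=0.087, v=0.540, θ₁=-0.082, ω₁=-1.083, θ₂=-0.044, ω₂=-0.152
apply F[7]=-11.567 → step 8: x=0.096, v=0.384, θ₁=-0.101, ω₁=-0.785, θ₂=-0.047, ω₂=-0.133
apply F[8]=-10.950 → step 9: x=0.103, v=0.238, θ₁=-0.114, ω₁=-0.518, θ₂=-0.049, ω₂=-0.108
apply F[9]=-10.076 → step 10: x=0.106, v=0.105, θ₁=-0.122, ω₁=-0.286, θ₂=-0.051, ω₂=-0.080
apply F[10]=-9.064 → step 11: x=0.107, v=-0.013, θ₁=-0.125, ω₁=-0.089, θ₂=-0.052, ω₂=-0.049
apply F[11]=-7.975 → step 12: x=0.106, v=-0.116, θ₁=-0.126, ω₁=0.074, θ₂=-0.053, ω₂=-0.019
apply F[12]=-6.862 → step 13: x=0.103, v=-0.204, θ₁=-0.123, ω₁=0.203, θ₂=-0.053, ω₂=0.011
apply F[13]=-5.771 → step 14: x=0.098, v=-0.277, θ₁=-0.118, ω₁=0.302, θ₂=-0.053, ω₂=0.038
apply F[14]=-4.747 → step 15: x=0.092, v=-0.336, θ₁=-0.111, ω₁=0.374, θ₂=-0.052, ω₂=0.063
apply F[15]=-3.823 → step 16: x=0.084, v=-0.383, θ₁=-0.103, ω₁=0.422, θ₂=-0.050, ω₂=0.086
apply F[16]=-3.015 → step 17: x=0.076, v=-0.419, θ₁=-0.094, ω₁=0.452, θ₂=-0.048, ω₂=0.105
apply F[17]=-2.322 → step 18: x=0.068, v=-0.445, θ₁=-0.085, ω₁=0.467, θ₂=-0.046, ω₂=0.122
apply F[18]=-1.740 → step 19: x=0.059, v=-0.465, θ₁=-0.076, ω₁=0.469, θ₂=-0.043, ω₂=0.136
apply F[19]=-1.253 → step 20: x=0.049, v=-0.478, θ₁=-0.066, ω₁=0.463, θ₂=-0.041, ω₂=0.148
|θ₂| = 0.047 > 0.046 first at step 8.

Answer: 8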